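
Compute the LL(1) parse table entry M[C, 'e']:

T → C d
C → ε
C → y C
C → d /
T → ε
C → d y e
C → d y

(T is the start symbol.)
Empty (error entry)

To find M[C, 'e'], we find productions for C where 'e' is in the predict set (PREDICT(N → α) = (FIRST(α) \ {ε}) ∪ (FOLLOW(N) if α ⇒* ε)).

Relevant sets:
  FOLLOW(C) = { 'd' }

C → ε: PREDICT = { 'd' }
C → y C: PREDICT = { 'y' }
C → d /: PREDICT = { 'd' }
C → d y e: PREDICT = { 'd' }
C → d y: PREDICT = { 'd' }

M[C, 'e'] is empty (no production applies)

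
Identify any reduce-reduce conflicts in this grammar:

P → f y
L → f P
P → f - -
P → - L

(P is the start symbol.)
No reduce-reduce conflicts

A reduce-reduce conflict occurs when an LR(0) state has two complete items [A → α .] and [B → β .] — both call for a reduction, and with no lookahead the parser cannot choose between them.

Augment with P' → P and build the canonical LR(0) collection (I0 = CLOSURE({[P' → . P]}), then GOTO on every symbol after a dot until no new states appear). It has 10 states:
  I0: { [P → . - L], [P → . f - -], [P → . f y], [P' → . P] }  — shift
  I1: { [L → . f P], [P → - . L] }  — shift
  I2: { [P' → P .] }  — accept
  I3: { [P → f . - -], [P → f . y] }  — shift
  I4: { [P → f - . -] }  — shift
  I5: { [P → f y .] }  — reduce
  I6: { [P → f - - .] }  — reduce
  I7: { [P → - L .] }  — reduce
  I8: { [L → f . P], [P → . - L], [P → . f - -], [P → . f y] }  — shift
  I9: { [L → f P .] }  — reduce

No state contains more than one complete item.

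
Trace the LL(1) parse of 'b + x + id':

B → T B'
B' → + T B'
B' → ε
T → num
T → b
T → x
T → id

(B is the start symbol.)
LL(1) parsing maintains a stack (initially the start symbol over $) and the input. At each step: if the stack top is a terminal, match it against the current input token; if it is a non-terminal N, replace it with the RHS of M[N, lookahead] (the unique production whose predict set contains the lookahead).

Stack is shown with the top on the left.

Stack     Input         Action
------------------------------
B $       b + x + id $  output B → T B'
T B' $    b + x + id $  output T → b
b B' $    b + x + id $  match 'b'
B' $      + x + id $    output B' → + T B'
+ T B' $  + x + id $    match '+'
T B' $    x + id $      output T → x
x B' $    x + id $      match 'x'
B' $      + id $        output B' → + T B'
+ T B' $  + id $        match '+'
T B' $    id $          output T → id
id B' $   id $          match 'id'
B' $      $             output B' → ε
$         $             accept

The string is accepted.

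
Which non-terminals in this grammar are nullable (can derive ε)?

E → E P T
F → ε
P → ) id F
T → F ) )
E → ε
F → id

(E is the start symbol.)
ε-productions: F → ε, E → ε
So F, E are immediately nullable.
No further non-terminal can be added: every production for the remaining non-terminals contains a terminal or a non-nullable non-terminal.
Nullable = { 'E', 'F' }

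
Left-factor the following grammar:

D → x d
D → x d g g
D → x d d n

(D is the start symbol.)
Left-factoring transforms A → αβ₁ | αβ₂ into A → αA' and A' → β₁ | β₂
(α is the longest common prefix among the alternatives). Repeat until
no nonterminal has two alternatives with a common prefix.

Round 1: D has alternatives sharing prefix 'x d'. Introduce D': D → x d D'
  Add: D' → ε
  Add: D' → g g
  Add: D' → d n

No remaining common prefixes — done.

Resulting grammar:
D → x d D'
D' → ε
D' → g g
D' → d n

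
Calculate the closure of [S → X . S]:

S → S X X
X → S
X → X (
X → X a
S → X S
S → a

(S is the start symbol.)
To compute CLOSURE, for each item [A → α.Bβ] where B is a non-terminal, add [B → .γ] for all productions B → γ; repeat for the newly added items until nothing changes.

Start with: [S → X . S]
  [S → X . S] has the dot before S: add [S → . S X X], [S → . X S], [S → . a]
  [S → . X S] has the dot before X: add [X → . S], [X → . X (], [X → . X a]
No further items can be added.

CLOSURE = { [S → . S X X], [S → . X S], [S → . a], [S → X . S], [X → . S], [X → . X (], [X → . X a] }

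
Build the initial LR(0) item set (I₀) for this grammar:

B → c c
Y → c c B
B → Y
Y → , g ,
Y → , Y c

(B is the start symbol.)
First, augment the grammar with B' → B
I₀ = CLOSURE({ [B' → . B] }):
  [B' → . B] has the dot before B: add [B → . c c], [B → . Y]
  [B → . Y] has the dot before Y: add [Y → . c c B], [Y → . , g ,], [Y → . , Y c]
No further items can be added.

I₀ = { [B → . Y], [B → . c c], [B' → . B], [Y → . , Y c], [Y → . , g ,], [Y → . c c B] }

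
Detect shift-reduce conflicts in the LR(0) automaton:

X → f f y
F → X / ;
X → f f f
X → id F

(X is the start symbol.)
A shift-reduce conflict occurs when an LR(0) state has both:
  - a complete (reduce) item [A → α .] (dot at the end), and
  - a shift item [B → β . c γ] (dot before a terminal).

Augment with X' → X and build the canonical LR(0) collection (I0 = CLOSURE({[X' → . X]}), then GOTO on every symbol after a dot until no new states appear). It has 11 states:
  I0: { [X → . f f f], [X → . f f y], [X → . id F], [X' → . X] }  — shift
  I1: { [X' → X .] }  — accept
  I2: { [X → f . f f], [X → f . f y] }  — shift
  I3: { [F → . X / ;], [X → . f f f], [X → . f f y], [X → . id F], [X → id . F] }  — shift
  I4: { [X → id F .] }  — reduce
  I5: { [F → X . / ;] }  — shift
  I6: { [F → X / . ;] }  — shift
  I7: { [F → X / ; .] }  — reduce
  I8: { [X → f f . f], [X → f f . y] }  — shift
  I9: { [X → f f f .] }  — reduce
  I10: { [X → f f y .] }  — reduce

No state contains both a complete item and a shift item.

Answer: No shift-reduce conflicts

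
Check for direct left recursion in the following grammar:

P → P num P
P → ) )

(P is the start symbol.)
Yes, P is left-recursive

Direct left recursion occurs when N → N α for some non-terminal N (the right-hand side begins with the left-hand side itself).

P → P num P: LEFT RECURSIVE (starts with P)
P → ) ): starts with ')'

The grammar has direct left recursion on: P.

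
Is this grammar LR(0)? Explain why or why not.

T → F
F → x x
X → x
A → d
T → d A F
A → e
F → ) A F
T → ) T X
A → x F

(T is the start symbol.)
A grammar is LR(0) if no state in the canonical LR(0) collection has:
  - both a shift item (dot before a terminal) and a complete item (shift-reduce conflict), or
  - two or more complete items (reduce-reduce conflict; the accept item [T' → T .] counts as a complete item here).

Augment with T' → T and build the canonical LR(0) collection (I0 = CLOSURE({[T' → . T]}), then GOTO on every symbol after a dot until no new states appear). It has 22 states:
  I0: { [F → . ) A F], [F → . x x], [T → . ) T X], [T → . F], [T → . d A F], [T' → . T] }  — shift
  I1: { [A → . d], [A → . e], [A → . x F], [F → ) . A F], [F → . ) A F], [F → . x x], [T → ) . T X], [T → . ) T X], [T → . F], [T → . d A F] }  — shift
  I2: { [T → F .] }  — reduce
  I3: { [T' → T .] }  — accept
  I4: { [A → . d], [A → . e], [A → . x F], [T → d . A F] }  — shift
  I5: { [F → x . x] }  — shift
  I6: { [F → x x .] }  — reduce
  I7: { [F → . ) A F], [F → . x x], [T → d A . F] }  — shift
  I8: { [A → d .] }  — reduce
  I9: { [A → e .] }  — reduce
  I10: { [A → x . F], [F → . ) A F], [F → . x x] }  — shift
  I11: { [A → . d], [A → . e], [A → . x F], [F → ) . A F] }  — shift
  I12: { [A → x F .] }  — reduce
  I13: { [F → ) A . F], [F → . ) A F], [F → . x x] }  — shift
  I14: { [F → ) A F .] }  — reduce
  I15: { [T → d A F .] }  — reduce
  I16: { [T → ) T . X], [X → . x] }  — shift
  I17: { [A → . d], [A → . e], [A → . x F], [A → d .], [T → d . A F] }  — shift, reduce
  I18: { [A → x . F], [F → . ) A F], [F → . x x], [F → x . x] }  — shift
  I19: { [F → x . x], [F → x x .] }  — shift, reduce
  I20: { [T → ) T X .] }  — reduce
  I21: { [X → x .] }  — reduce

Conflict in state I17:
  Shift-reduce conflict between [A → d .] and [A → . d]
So the grammar is NOT LR(0).

Answer: No. Shift-reduce conflict between [A → d .] and [A → . d]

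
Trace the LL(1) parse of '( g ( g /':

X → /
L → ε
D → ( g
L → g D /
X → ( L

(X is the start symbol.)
LL(1) parsing maintains a stack (initially the start symbol over $) and the input. At each step: if the stack top is a terminal, match it against the current input token; if it is a non-terminal N, replace it with the RHS of M[N, lookahead] (the unique production whose predict set contains the lookahead).

Stack is shown with the top on the left.

Stack    Input        Action
----------------------------
X $      ( g ( g / $  output X → ( L
( L $    ( g ( g / $  match '('
L $      g ( g / $    output L → g D /
g D / $  g ( g / $    match 'g'
D / $    ( g / $      output D → ( g
( g / $  ( g / $      match '('
g / $    g / $        match 'g'
/ $      / $          match '/'
$        $            accept

The string is accepted.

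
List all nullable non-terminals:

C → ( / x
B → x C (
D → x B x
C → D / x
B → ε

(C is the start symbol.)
A non-terminal is nullable if it can derive ε (the empty string): either it has an ε-production, or it has a production whose right-hand side consists entirely of nullable non-terminals.

ε-productions: B → ε
So B is immediately nullable.
No further non-terminal can be added: every production for the remaining non-terminals contains a terminal or a non-nullable non-terminal.
Nullable = { 'B' }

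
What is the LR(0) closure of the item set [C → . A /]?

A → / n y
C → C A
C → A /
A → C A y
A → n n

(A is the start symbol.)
{ [A → . / n y], [A → . C A y], [A → . n n], [C → . A /], [C → . C A] }

Start with: [C → . A /]
  [C → . A /] has the dot before A: add [A → . / n y], [A → . C A y], [A → . n n]
  [A → . C A y] has the dot before C: add [C → . C A]
No further items can be added.

CLOSURE = { [A → . / n y], [A → . C A y], [A → . n n], [C → . A /], [C → . C A] }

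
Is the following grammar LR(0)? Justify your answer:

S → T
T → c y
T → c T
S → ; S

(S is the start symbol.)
A grammar is LR(0) if no state in the canonical LR(0) collection has:
  - both a shift item (dot before a terminal) and a complete item (shift-reduce conflict), or
  - two or more complete items (reduce-reduce conflict; the accept item [S' → S .] counts as a complete item here).

Augment with S' → S and build the canonical LR(0) collection (I0 = CLOSURE({[S' → . S]}), then GOTO on every symbol after a dot until no new states appear). It has 8 states:
  I0: { [S → . ; S], [S → . T], [S' → . S], [T → . c T], [T → . c y] }  — shift
  I1: { [S → . ; S], [S → . T], [S → ; . S], [T → . c T], [T → . c y] }  — shift
  I2: { [S' → S .] }  — accept
  I3: { [S → T .] }  — reduce
  I4: { [T → . c T], [T → . c y], [T → c . T], [T → c . y] }  — shift
  I5: { [T → c T .] }  — reduce
  I6: { [T → c y .] }  — reduce
  I7: { [S → ; S .] }  — reduce

Every state is either a pure shift/goto state or contains exactly one complete item and nothing to shift — no conflicts. The grammar is LR(0).

Answer: Yes, the grammar is LR(0)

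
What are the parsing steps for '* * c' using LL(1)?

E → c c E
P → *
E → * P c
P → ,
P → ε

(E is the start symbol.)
LL(1) parsing maintains a stack (initially the start symbol over $) and the input. At each step: if the stack top is a terminal, match it against the current input token; if it is a non-terminal N, replace it with the RHS of M[N, lookahead] (the unique production whose predict set contains the lookahead).

Stack is shown with the top on the left.

Stack    Input    Action
------------------------
E $      * * c $  output E → * P c
* P c $  * * c $  match '*'
P c $    * c $    output P → *
* c $    * c $    match '*'
c $      c $      match 'c'
$        $        accept

The string is accepted.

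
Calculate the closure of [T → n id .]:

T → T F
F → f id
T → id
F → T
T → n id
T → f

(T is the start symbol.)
To compute CLOSURE, for each item [A → α.Bβ] where B is a non-terminal, add [B → .γ] for all productions B → γ; repeat for the newly added items until nothing changes.

Start with: [T → n id .]
The dot is at the end, so nothing is added.

CLOSURE = { [T → n id .] }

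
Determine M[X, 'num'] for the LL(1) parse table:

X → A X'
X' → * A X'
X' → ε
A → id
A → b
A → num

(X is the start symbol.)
X → A X'

To find M[X, 'num'], we find productions for X where 'num' is in the predict set (PREDICT(N → α) = (FIRST(α) \ {ε}) ∪ (FOLLOW(N) if α ⇒* ε)).

Relevant sets:
  FIRST(A) = { 'b', 'id', 'num' }

X → A X': PREDICT = { 'b', 'id', 'num' }
  'num' is in predict set, so this production goes in M[X, 'num']

M[X, 'num'] = X → A X'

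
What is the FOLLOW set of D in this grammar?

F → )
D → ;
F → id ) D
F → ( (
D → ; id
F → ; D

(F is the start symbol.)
{ $ }

To compute FOLLOW(D), find every occurrence of D on a right-hand side N → α D β: add FIRST(β) \ {ε}, and if β is empty or nullable also add FOLLOW(N). Iterate to a fixed point.

In F → id ) D: D is at the end, add FOLLOW(F)
In F → ; D: D is at the end, add FOLLOW(F)

The FOLLOW sets referred to above (computed the same way, to a fixed point):
  FOLLOW(F) = { $ }

Taking the union: FOLLOW(D) = { $ }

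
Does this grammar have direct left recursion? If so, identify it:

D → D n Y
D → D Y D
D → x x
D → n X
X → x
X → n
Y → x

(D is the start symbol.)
Yes, D is left-recursive

Direct left recursion occurs when N → N α for some non-terminal N (the right-hand side begins with the left-hand side itself).

D → D n Y: LEFT RECURSIVE (starts with D)
D → D Y D: LEFT RECURSIVE (starts with D)
D → x x: starts with x
D → n X: starts with n
X → x: starts with x
X → n: starts with n
Y → x: starts with x

The grammar has direct left recursion on: D.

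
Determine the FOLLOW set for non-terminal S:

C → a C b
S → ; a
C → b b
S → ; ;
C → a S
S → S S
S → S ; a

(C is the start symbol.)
{ $, ';', 'b' }

To compute FOLLOW(S), find every occurrence of S on a right-hand side N → α S β: add FIRST(β) \ {ε}, and if β is empty or nullable also add FOLLOW(N). Iterate to a fixed point.

In C → a S: S is at the end, add FOLLOW(C)
In S → S S: S is followed by S, add FIRST(S) \ {ε} = { ';' }
In S → S S: S is at the end; this adds FOLLOW(S) to itself — nothing new
In S → S ; a: S is followed by ';' a, add FIRST(';' a) \ {ε} = { ';' }

The FOLLOW sets referred to above (computed the same way, to a fixed point):
  FOLLOW(C) = { $, 'b' }

Taking the union: FOLLOW(S) = { $, ';', 'b' }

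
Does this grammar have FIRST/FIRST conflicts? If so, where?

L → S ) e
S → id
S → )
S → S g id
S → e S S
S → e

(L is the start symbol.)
A FIRST/FIRST conflict occurs when two productions N → α and N → β for the same non-terminal have FIRST(α) ∩ FIRST(β) ≠ ∅ (with ε ∈ FIRST of a nullable right-hand side, so two nullable alternatives also conflict).

FIRST sets of the non-terminals at (or reachable through a nullable prefix from) the front of some alternative:
  FIRST(S) = { ')', 'e', 'id' }

Productions for S:
  S → id: FIRST = { 'id' }
  S → ): FIRST = { ')' }
  S → S g id: FIRST = { ')', 'e', 'id' }
  S → e S S: FIRST = { 'e' }
  S → e: FIRST = { 'e' }
L has only one production, so no FIRST/FIRST conflict is possible there.

Conflict for S: S → id and S → S g id
  Overlap: { 'id' }
Conflict for S: S → ) and S → S g id
  Overlap: { ')' }
Conflict for S: S → S g id and S → e S S
  Overlap: { 'e' }
Conflict for S: S → S g id and S → e
  Overlap: { 'e' }
Conflict for S: S → e S S and S → e
  Overlap: { 'e' }

Answer: Yes. S → id / S → S g id on { 'id' }; S → ')' / S → S g id on { ')' }; S → S g id / S → e S S on { 'e' }; S → S g id / S → e on { 'e' }; S → e S S / S → e on { 'e' }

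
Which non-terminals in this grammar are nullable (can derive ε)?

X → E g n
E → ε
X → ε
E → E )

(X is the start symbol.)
{ 'E', 'X' }

A non-terminal is nullable if it can derive ε (the empty string): either it has an ε-production, or it has a production whose right-hand side consists entirely of nullable non-terminals.

ε-productions: E → ε, X → ε
So E, X are immediately nullable.
Every non-terminal is now nullable.
Nullable = { 'E', 'X' }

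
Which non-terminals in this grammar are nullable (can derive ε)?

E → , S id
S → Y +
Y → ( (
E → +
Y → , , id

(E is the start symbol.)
There are no ε-productions, so no non-terminal can derive ε.
No non-terminals are nullable.

Answer: None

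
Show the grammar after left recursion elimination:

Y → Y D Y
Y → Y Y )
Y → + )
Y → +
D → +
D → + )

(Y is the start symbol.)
Y → + ) Y'
Y → + Y'
Y' → D Y Y'
Y' → Y ) Y'
Y' → ε
D → +
D → + )

Y is directly left-recursive. The standard transformation for
  A → A α₁ | ... | A α_m | β₁ | ... | β_n
is
  A  → β₁ A' | ... | β_n A'
  A' → α₁ A' | ... | α_m A' | ε

Y → + ) becomes Y → + ) Y'
Y → + becomes Y → + Y'
Y → Y D Y becomes Y' → D Y Y'
Y → Y Y ) becomes Y' → Y ) Y'
Add Y' → ε

Productions for other non-terminals are unchanged:
  D → +
  D → + )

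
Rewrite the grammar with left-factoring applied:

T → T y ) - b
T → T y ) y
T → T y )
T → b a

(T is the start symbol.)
Left-factoring transforms A → αβ₁ | αβ₂ into A → αA' and A' → β₁ | β₂
(α is the longest common prefix among the alternatives). Repeat until
no nonterminal has two alternatives with a common prefix.

Round 1: T has alternatives sharing prefix 'T y )'. Introduce T': T → T y ) T'
  Add: T' → - b
  Add: T' → y
  Add: T' → ε

No remaining common prefixes — done.

Resulting grammar:
T → T y ) T'
T' → - b
T' → y
T' → ε
T → b a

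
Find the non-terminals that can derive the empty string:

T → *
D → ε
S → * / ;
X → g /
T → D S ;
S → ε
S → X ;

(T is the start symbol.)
ε-productions: D → ε, S → ε
So D, S are immediately nullable.
No further non-terminal can be added: every production for the remaining non-terminals contains a terminal or a non-nullable non-terminal.
Nullable = { 'D', 'S' }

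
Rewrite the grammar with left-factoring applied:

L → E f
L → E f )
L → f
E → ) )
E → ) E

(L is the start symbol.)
Left-factoring transforms A → αβ₁ | αβ₂ into A → αA' and A' → β₁ | β₂
(α is the longest common prefix among the alternatives). Repeat until
no nonterminal has two alternatives with a common prefix.

Round 1: L has alternatives sharing prefix 'E f'. Introduce L': L → E f L'
  Add: L' → ε
  Add: L' → )

Round 2: E has alternatives sharing prefix ')'. Introduce E': E → ) E'
  Add: E' → )
  Add: E' → E

No remaining common prefixes — done.

Resulting grammar:
L → E f L'
L' → ε
L' → )
L → f
E → ) E'
E' → )
E' → E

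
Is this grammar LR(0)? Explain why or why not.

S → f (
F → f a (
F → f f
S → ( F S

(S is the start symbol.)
A grammar is LR(0) if no state in the canonical LR(0) collection has:
  - both a shift item (dot before a terminal) and a complete item (shift-reduce conflict), or
  - two or more complete items (reduce-reduce conflict; the accept item [S' → S .] counts as a complete item here).

Augment with S' → S and build the canonical LR(0) collection (I0 = CLOSURE({[S' → . S]}), then GOTO on every symbol after a dot until no new states appear). It has 11 states:
  I0: { [S → . ( F S], [S → . f (], [S' → . S] }  — shift
  I1: { [F → . f a (], [F → . f f], [S → ( . F S] }  — shift
  I2: { [S' → S .] }  — accept
  I3: { [S → f . (] }  — shift
  I4: { [S → f ( .] }  — reduce
  I5: { [S → ( F . S], [S → . ( F S], [S → . f (] }  — shift
  I6: { [F → f . a (], [F → f . f] }  — shift
  I7: { [F → f a . (] }  — shift
  I8: { [F → f f .] }  — reduce
  I9: { [F → f a ( .] }  — reduce
  I10: { [S → ( F S .] }  — reduce

Every state is either a pure shift/goto state or contains exactly one complete item and nothing to shift — no conflicts. The grammar is LR(0).

Answer: Yes, the grammar is LR(0)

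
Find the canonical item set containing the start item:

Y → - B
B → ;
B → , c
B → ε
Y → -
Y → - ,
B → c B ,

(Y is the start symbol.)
First, augment the grammar with Y' → Y
I₀ = CLOSURE({ [Y' → . Y] }):
  [Y' → . Y] has the dot before Y: add [Y → . - B], [Y → . -], [Y → . - ,]
No further items can be added.

I₀ = { [Y → . - ,], [Y → . - B], [Y → . -], [Y' → . Y] }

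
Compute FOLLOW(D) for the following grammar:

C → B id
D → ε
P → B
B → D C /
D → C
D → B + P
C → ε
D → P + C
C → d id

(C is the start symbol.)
{ '/', 'd' }

To compute FOLLOW(D), find every occurrence of D on a right-hand side N → α D β: add FIRST(β) \ {ε}, and if β is empty or nullable also add FOLLOW(N). Iterate to a fixed point.

In B → D C /: D is followed by C '/', add FIRST(C '/') \ {ε} = { '/', 'd' }

Taking the union: FOLLOW(D) = { '/', 'd' }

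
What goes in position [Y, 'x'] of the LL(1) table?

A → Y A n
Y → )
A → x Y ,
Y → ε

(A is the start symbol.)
Y → ε

To find M[Y, 'x'], we find productions for Y where 'x' is in the predict set (PREDICT(N → α) = (FIRST(α) \ {ε}) ∪ (FOLLOW(N) if α ⇒* ε)).

Relevant sets:
  FOLLOW(Y) = { ')', ',', 'x' }

Y → ): PREDICT = { ')' }
Y → ε: PREDICT = { ')', ',', 'x' }
  'x' is in predict set, so this production goes in M[Y, 'x']

M[Y, 'x'] = Y → ε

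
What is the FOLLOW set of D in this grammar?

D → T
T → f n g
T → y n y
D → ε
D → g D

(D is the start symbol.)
{ $ }

To compute FOLLOW(D), find every occurrence of D on a right-hand side N → α D β: add FIRST(β) \ {ε}, and if β is empty or nullable also add FOLLOW(N). Iterate to a fixed point.

D is the start symbol, so $ ∈ FOLLOW(D).
In D → g D: D is at the end; this adds FOLLOW(D) to itself — nothing new

Taking the union: FOLLOW(D) = { $ }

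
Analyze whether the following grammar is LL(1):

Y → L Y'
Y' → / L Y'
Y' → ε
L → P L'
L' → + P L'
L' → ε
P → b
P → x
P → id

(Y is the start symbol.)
Relevant sets:
  FOLLOW(Y') = { $ }
  FOLLOW(L') = { $, '/' }

For Y':
  PREDICT(Y' → '/' L Y') = { '/' }
  PREDICT(Y' → ε) = { $ }
For L':
  PREDICT(L' → '+' P L') = { '+' }
  PREDICT(L' → ε) = { $, '/' }
For P:
  PREDICT(P → b) = { 'b' }
  PREDICT(P → x) = { 'x' }
  PREDICT(P → id) = { 'id' }
Y, L have a single production, so nothing to check there.

All predict sets are disjoint. The grammar IS LL(1).

Answer: Yes, the grammar is LL(1).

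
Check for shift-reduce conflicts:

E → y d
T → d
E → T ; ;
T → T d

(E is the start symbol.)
Augment with E' → E and build the canonical LR(0) collection (I0 = CLOSURE({[E' → . E]}), then GOTO on every symbol after a dot until no new states appear). It has 9 states:
  I0: { [E → . T ; ;], [E → . y d], [E' → . E], [T → . T d], [T → . d] }  — shift
  I1: { [E' → E .] }  — accept
  I2: { [E → T . ; ;], [T → T . d] }  — shift
  I3: { [T → d .] }  — reduce
  I4: { [E → y . d] }  — shift
  I5: { [E → y d .] }  — reduce
  I6: { [E → T ; . ;] }  — shift
  I7: { [T → T d .] }  — reduce
  I8: { [E → T ; ; .] }  — reduce

No state contains both a complete item and a shift item.

Answer: No shift-reduce conflicts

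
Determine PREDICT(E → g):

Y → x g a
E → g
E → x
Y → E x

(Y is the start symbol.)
PREDICT(E → g) = (FIRST(RHS) \ {ε}) ∪ (FOLLOW(E) if ε ∈ FIRST(RHS), i.e. RHS ⇒* ε)
FIRST(g) = { 'g' }
ε ∉ FIRST(g), so FOLLOW(E) is not added.
PREDICT(E → g) = { 'g' }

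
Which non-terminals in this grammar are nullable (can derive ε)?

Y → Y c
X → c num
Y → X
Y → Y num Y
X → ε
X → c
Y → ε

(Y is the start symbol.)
{ 'X', 'Y' }

A non-terminal is nullable if it can derive ε (the empty string): either it has an ε-production, or it has a production whose right-hand side consists entirely of nullable non-terminals.

ε-productions: X → ε, Y → ε
So X, Y are immediately nullable.
Every non-terminal is now nullable.
Nullable = { 'X', 'Y' }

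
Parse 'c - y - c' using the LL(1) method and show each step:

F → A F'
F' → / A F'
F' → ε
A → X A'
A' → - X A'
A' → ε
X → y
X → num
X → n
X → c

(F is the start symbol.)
LL(1) parsing maintains a stack (initially the start symbol over $) and the input. At each step: if the stack top is a terminal, match it against the current input token; if it is a non-terminal N, replace it with the RHS of M[N, lookahead] (the unique production whose predict set contains the lookahead).

Stack is shown with the top on the left.

Stack        Input        Action
--------------------------------
F $          c - y - c $  output F → A F'
A F' $       c - y - c $  output A → X A'
X A' F' $    c - y - c $  output X → c
c A' F' $    c - y - c $  match 'c'
A' F' $      - y - c $    output A' → - X A'
- X A' F' $  - y - c $    match '-'
X A' F' $    y - c $      output X → y
y A' F' $    y - c $      match 'y'
A' F' $      - c $        output A' → - X A'
- X A' F' $  - c $        match '-'
X A' F' $    c $          output X → c
c A' F' $    c $          match 'c'
A' F' $      $            output A' → ε
F' $         $            output F' → ε
$            $            accept

The string is accepted.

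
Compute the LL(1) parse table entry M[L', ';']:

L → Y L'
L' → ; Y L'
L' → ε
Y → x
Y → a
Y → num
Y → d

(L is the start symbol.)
To find M[L', ';'], we find productions for L' where ';' is in the predict set (PREDICT(N → α) = (FIRST(α) \ {ε}) ∪ (FOLLOW(N) if α ⇒* ε)).

Relevant sets:
  FOLLOW(L') = { $ }

L' → ; Y L': PREDICT = { ';' }
  ';' is in predict set, so this production goes in M[L', ';']
L' → ε: PREDICT = { $ }

M[L', ';'] = L' → ; Y L'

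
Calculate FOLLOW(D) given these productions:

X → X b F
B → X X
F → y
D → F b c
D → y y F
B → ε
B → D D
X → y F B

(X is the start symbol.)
{ $, 'b', 'y' }

To compute FOLLOW(D), find every occurrence of D on a right-hand side N → α D β: add FIRST(β) \ {ε}, and if β is empty or nullable also add FOLLOW(N). Iterate to a fixed point.

In B → D D: D is followed by D, add FIRST(D) \ {ε} = { 'y' }
In B → D D: D is at the end, add FOLLOW(B)

The FOLLOW sets referred to above (computed the same way, to a fixed point):
  FOLLOW(B) = { $, 'b', 'y' }

Taking the union: FOLLOW(D) = { $, 'b', 'y' }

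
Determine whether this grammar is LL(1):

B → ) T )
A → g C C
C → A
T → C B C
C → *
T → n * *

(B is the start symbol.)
Yes, the grammar is LL(1).

Relevant sets:
  FIRST(A) = { 'g' }
  FIRST(C) = { '*', 'g' }

For C:
  PREDICT(C → A) = { 'g' }
  PREDICT(C → '*') = { '*' }
For T:
  PREDICT(T → C B C) = { '*', 'g' }
  PREDICT(T → n '*' '*') = { 'n' }
B, A have a single production, so nothing to check there.

All predict sets are disjoint. The grammar IS LL(1).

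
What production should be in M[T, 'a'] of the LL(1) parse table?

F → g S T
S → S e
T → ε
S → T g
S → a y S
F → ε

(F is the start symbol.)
To find M[T, 'a'], we find productions for T where 'a' is in the predict set (PREDICT(N → α) = (FIRST(α) \ {ε}) ∪ (FOLLOW(N) if α ⇒* ε)).

Relevant sets:
  FOLLOW(T) = { $, 'g' }

T → ε: PREDICT = { $, 'g' }

M[T, 'a'] is empty (no production applies)

Answer: Empty (error entry)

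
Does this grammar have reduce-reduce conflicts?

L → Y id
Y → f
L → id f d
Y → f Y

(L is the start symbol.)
No reduce-reduce conflicts

A reduce-reduce conflict occurs when an LR(0) state has two complete items [A → α .] and [B → β .] — both call for a reduction, and with no lookahead the parser cannot choose between them.

Augment with L' → L and build the canonical LR(0) collection (I0 = CLOSURE({[L' → . L]}), then GOTO on every symbol after a dot until no new states appear). It has 9 states:
  I0: { [L → . Y id], [L → . id f d], [L' → . L], [Y → . f Y], [Y → . f] }  — shift
  I1: { [L' → L .] }  — accept
  I2: { [L → Y . id] }  — shift
  I3: { [Y → . f Y], [Y → . f], [Y → f . Y], [Y → f .] }  — shift, reduce
  I4: { [L → id . f d] }  — shift
  I5: { [L → id f . d] }  — shift
  I6: { [L → id f d .] }  — reduce
  I7: { [Y → f Y .] }  — reduce
  I8: { [L → Y id .] }  — reduce

No state contains more than one complete item.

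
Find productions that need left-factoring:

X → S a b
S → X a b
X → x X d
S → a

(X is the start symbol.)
Left-factoring is needed when two productions for the same non-terminal
share a common prefix on the right-hand side.

Productions for X:
  X → S a b
  X → x X d
Productions for S:
  S → X a b
  S → a

No common prefixes found.

Answer: No, left-factoring is not needed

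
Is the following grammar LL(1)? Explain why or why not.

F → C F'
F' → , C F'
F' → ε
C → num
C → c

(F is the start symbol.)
A grammar is LL(1) if for each non-terminal N with multiple productions, the predict sets of those productions are pairwise disjoint, where PREDICT(N → α) = (FIRST(α) \ {ε}) ∪ (FOLLOW(N) if α ⇒* ε).

Relevant sets:
  FOLLOW(F') = { $ }

For F':
  PREDICT(F' → ',' C F') = { ',' }
  PREDICT(F' → ε) = { $ }
For C:
  PREDICT(C → num) = { 'num' }
  PREDICT(C → c) = { 'c' }
F has a single production, so nothing to check there.

All predict sets are disjoint. The grammar IS LL(1).

Answer: Yes, the grammar is LL(1).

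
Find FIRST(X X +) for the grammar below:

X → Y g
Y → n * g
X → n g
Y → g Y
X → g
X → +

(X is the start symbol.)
{ '+', 'g', 'n' }

FIRST sets of the non-terminals involved (from the grammar, by fixed-point iteration):
  FIRST(X) = { '+', 'g', 'n' }

To compute FIRST(X X +), process the symbols left to right:
Symbol X is a non-terminal. Add FIRST(X) \ {ε} = { '+', 'g', 'n' }
X is not nullable (ε ∉ FIRST(X)), so stop here.
FIRST(X X +) = { '+', 'g', 'n' }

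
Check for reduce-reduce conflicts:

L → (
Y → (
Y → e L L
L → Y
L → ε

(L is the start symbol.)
Augment with L' → L and build the canonical LR(0) collection (I0 = CLOSURE({[L' → . L]}), then GOTO on every symbol after a dot until no new states appear). It has 7 states:
  I0: { [L → . (], [L → . Y], [L → .], [L' → . L], [Y → . (], [Y → . e L L] }  — shift, reduce
  I1: { [L → ( .], [Y → ( .] }  — 2 reduces
  I2: { [L' → L .] }  — accept
  I3: { [L → Y .] }  — reduce
  I4: { [L → . (], [L → . Y], [L → .], [Y → . (], [Y → . e L L], [Y → e . L L] }  — shift, reduce
  I5: { [L → . (], [L → . Y], [L → .], [Y → . (], [Y → . e L L], [Y → e L . L] }  — shift, reduce
  I6: { [Y → e L L .] }  — reduce

I1 contains complete items [L → ( .], [Y → ( .] — reduce-reduce conflict.

Answer: Yes — I1: [L → ( .] vs [Y → ( .]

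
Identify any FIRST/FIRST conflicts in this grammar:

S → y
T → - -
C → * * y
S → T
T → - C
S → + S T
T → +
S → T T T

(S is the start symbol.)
A FIRST/FIRST conflict occurs when two productions N → α and N → β for the same non-terminal have FIRST(α) ∩ FIRST(β) ≠ ∅ (with ε ∈ FIRST of a nullable right-hand side, so two nullable alternatives also conflict).

FIRST sets of the non-terminals at (or reachable through a nullable prefix from) the front of some alternative:
  FIRST(T) = { '+', '-' }

Productions for S:
  S → y: FIRST = { 'y' }
  S → T: FIRST = { '+', '-' }
  S → + S T: FIRST = { '+' }
  S → T T T: FIRST = { '+', '-' }
Productions for T:
  T → - -: FIRST = { '-' }
  T → - C: FIRST = { '-' }
  T → +: FIRST = { '+' }
C has only one production, so no FIRST/FIRST conflict is possible there.

Conflict for S: S → T and S → + S T
  Overlap: { '+' }
Conflict for S: S → T and S → T T T
  Overlap: { '+', '-' }
Conflict for S: S → + S T and S → T T T
  Overlap: { '+' }
Conflict for T: T → - - and T → - C
  Overlap: { '-' }

Answer: Yes. S → T / S → '+' S T on { '+' }; S → T / S → T T T on { '+', '-' }; S → '+' S T / S → T T T on { '+' }; T → '-' '-' / T → '-' C on { '-' }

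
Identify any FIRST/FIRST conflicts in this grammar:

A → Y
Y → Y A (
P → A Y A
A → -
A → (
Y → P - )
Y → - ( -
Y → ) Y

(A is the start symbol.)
A FIRST/FIRST conflict occurs when two productions N → α and N → β for the same non-terminal have FIRST(α) ∩ FIRST(β) ≠ ∅ (with ε ∈ FIRST of a nullable right-hand side, so two nullable alternatives also conflict).

FIRST sets of the non-terminals at (or reachable through a nullable prefix from) the front of some alternative:
  FIRST(Y) = { '(', ')', '-' }
  FIRST(P) = { '(', ')', '-' }

Productions for A:
  A → Y: FIRST = { '(', ')', '-' }
  A → -: FIRST = { '-' }
  A → (: FIRST = { '(' }
Productions for Y:
  Y → Y A (: FIRST = { '(', ')', '-' }
  Y → P - ): FIRST = { '(', ')', '-' }
  Y → - ( -: FIRST = { '-' }
  Y → ) Y: FIRST = { ')' }
P has only one production, so no FIRST/FIRST conflict is possible there.

Conflict for A: A → Y and A → -
  Overlap: { '-' }
Conflict for A: A → Y and A → (
  Overlap: { '(' }
Conflict for Y: Y → Y A ( and Y → P - )
  Overlap: { '(', ')', '-' }
Conflict for Y: Y → Y A ( and Y → - ( -
  Overlap: { '-' }
Conflict for Y: Y → Y A ( and Y → ) Y
  Overlap: { ')' }
Conflict for Y: Y → P - ) and Y → - ( -
  Overlap: { '-' }
Conflict for Y: Y → P - ) and Y → ) Y
  Overlap: { ')' }

Answer: Yes. A → Y / A → '-' on { '-' }; A → Y / A → '(' on { '(' }; Y → Y A '(' / Y → P '-' ')' on { '(', ')', '-' }; Y → Y A '(' / Y → '-' '(' '-' on { '-' }; Y → Y A '(' / Y → ')' Y on { ')' }; Y → P '-' ')' / Y → '-' '(' '-' on { '-' }; Y → P '-' ')' / Y → ')' Y on { ')' }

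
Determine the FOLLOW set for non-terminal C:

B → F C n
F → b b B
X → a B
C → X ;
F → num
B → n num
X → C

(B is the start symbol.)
In B → F C n: C is followed by n, add FIRST(n) \ {ε} = { 'n' }
In X → C: C is at the end, add FOLLOW(X)

The FOLLOW sets referred to above (computed the same way, to a fixed point):
  FOLLOW(X) = { ';' }

Taking the union: FOLLOW(C) = { ';', 'n' }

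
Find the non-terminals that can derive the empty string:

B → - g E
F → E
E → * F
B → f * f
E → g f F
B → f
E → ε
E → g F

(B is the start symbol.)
ε-productions: E → ε
So E is immediately nullable.
F → E: every symbol on the right is nullable, so F is nullable too.
No further non-terminal can be added: every production for the remaining non-terminals contains a terminal or a non-nullable non-terminal.
Nullable = { 'E', 'F' }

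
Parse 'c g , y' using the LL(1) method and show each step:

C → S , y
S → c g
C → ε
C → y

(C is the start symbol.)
LL(1) parsing maintains a stack (initially the start symbol over $) and the input. At each step: if the stack top is a terminal, match it against the current input token; if it is a non-terminal N, replace it with the RHS of M[N, lookahead] (the unique production whose predict set contains the lookahead).

Stack is shown with the top on the left.

Stack      Input      Action
----------------------------
C $        c g , y $  output C → S , y
S , y $    c g , y $  output S → c g
c g , y $  c g , y $  match 'c'
g , y $    g , y $    match 'g'
, y $      , y $      match ','
y $        y $        match 'y'
$          $          accept

The string is accepted.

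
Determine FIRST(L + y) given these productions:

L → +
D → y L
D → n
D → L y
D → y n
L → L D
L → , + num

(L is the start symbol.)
{ '+', ',' }

FIRST sets of the non-terminals involved (from the grammar, by fixed-point iteration):
  FIRST(L) = { '+', ',' }

To compute FIRST(L + y), process the symbols left to right:
Symbol L is a non-terminal. Add FIRST(L) \ {ε} = { '+', ',' }
L is not nullable (ε ∉ FIRST(L)), so stop here.
FIRST(L + y) = { '+', ',' }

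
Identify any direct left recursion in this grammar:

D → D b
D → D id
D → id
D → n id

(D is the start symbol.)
Direct left recursion occurs when N → N α for some non-terminal N (the right-hand side begins with the left-hand side itself).

D → D b: LEFT RECURSIVE (starts with D)
D → D id: LEFT RECURSIVE (starts with D)
D → id: starts with id
D → n id: starts with n

The grammar has direct left recursion on: D.

Answer: Yes, D is left-recursive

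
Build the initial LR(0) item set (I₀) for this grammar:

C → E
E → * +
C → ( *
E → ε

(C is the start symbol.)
{ [C → . ( *], [C → . E], [C' → . C], [E → . * +], [E → .] }

First, augment the grammar with C' → C
I₀ = CLOSURE({ [C' → . C] }):
  [C' → . C] has the dot before C: add [C → . E], [C → . ( *]
  [C → . E] has the dot before E: add [E → . * +], [E → .]
No further items can be added.

I₀ = { [C → . ( *], [C → . E], [C' → . C], [E → . * +], [E → .] }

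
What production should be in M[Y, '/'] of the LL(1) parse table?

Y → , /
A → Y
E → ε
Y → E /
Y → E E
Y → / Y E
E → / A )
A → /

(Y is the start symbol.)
To find M[Y, '/'], we find productions for Y where '/' is in the predict set (PREDICT(N → α) = (FIRST(α) \ {ε}) ∪ (FOLLOW(N) if α ⇒* ε)).

Relevant sets:
  FIRST(E) = { '/', ε }
  FOLLOW(Y) = { $, ')', '/' }

Y → , /: PREDICT = { ',' }
Y → E /: PREDICT = { '/' }
  '/' is in predict set, so this production goes in M[Y, '/']
Y → E E: PREDICT = { $, ')', '/' }
  '/' is in predict set, so this production goes in M[Y, '/']
Y → / Y E: PREDICT = { '/' }
  '/' is in predict set, so this production goes in M[Y, '/']

M[Y, '/'] = Y → E /, Y → E E, Y → / Y E  (a multiply-defined cell — the grammar is not LL(1))

Answer: Y → E /, Y → E E, Y → / Y E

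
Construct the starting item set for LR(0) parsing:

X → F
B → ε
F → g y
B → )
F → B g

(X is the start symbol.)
First, augment the grammar with X' → X
I₀ = CLOSURE({ [X' → . X] }):
  [X' → . X] has the dot before X: add [X → . F]
  [X → . F] has the dot before F: add [F → . g y], [F → . B g]
  [F → . B g] has the dot before B: add [B → .], [B → . )]
No further items can be added.

I₀ = { [B → . )], [B → .], [F → . B g], [F → . g y], [X → . F], [X' → . X] }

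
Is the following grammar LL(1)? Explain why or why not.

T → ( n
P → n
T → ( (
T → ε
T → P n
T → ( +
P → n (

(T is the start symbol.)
Relevant sets:
  FIRST(P) = { 'n' }
  FOLLOW(T) = { $ }

For T:
  PREDICT(T → '(' n) = { '(' }
  PREDICT(T → '(' '(') = { '(' }
  PREDICT(T → ε) = { $ }
  PREDICT(T → P n) = { 'n' }
  PREDICT(T → '(' '+') = { '(' }
For P:
  PREDICT(P → n) = { 'n' }
  PREDICT(P → n '(') = { 'n' }

Conflict found: Predict set conflict for T: { '(' }
The grammar is NOT LL(1).

Answer: No. Predict set conflict for T: { '(' }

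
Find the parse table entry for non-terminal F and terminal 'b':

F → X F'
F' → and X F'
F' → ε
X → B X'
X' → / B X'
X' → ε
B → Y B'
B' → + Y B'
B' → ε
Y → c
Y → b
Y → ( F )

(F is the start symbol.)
To find M[F, 'b'], we find productions for F where 'b' is in the predict set (PREDICT(N → α) = (FIRST(α) \ {ε}) ∪ (FOLLOW(N) if α ⇒* ε)).

Relevant sets:
  FIRST(X) = { '(', 'b', 'c' }

F → X F': PREDICT = { '(', 'b', 'c' }
  'b' is in predict set, so this production goes in M[F, 'b']

M[F, 'b'] = F → X F'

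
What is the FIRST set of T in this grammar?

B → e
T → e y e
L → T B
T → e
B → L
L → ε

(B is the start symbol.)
From T → e y e:
  - e is a terminal: add 'e' and stop
From T → e:
  - e is a terminal: add 'e' and stop

Collecting: FIRST(T) = { 'e' }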